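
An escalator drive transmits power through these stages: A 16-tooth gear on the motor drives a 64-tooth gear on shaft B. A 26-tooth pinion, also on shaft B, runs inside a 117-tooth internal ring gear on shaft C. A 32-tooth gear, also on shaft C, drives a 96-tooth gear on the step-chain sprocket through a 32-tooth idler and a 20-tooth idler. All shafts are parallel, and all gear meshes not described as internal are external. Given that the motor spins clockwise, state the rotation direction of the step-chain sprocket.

the motor → shaft B: external mesh, 1 reversal → CCW.
shaft B → shaft C: internal mesh, same direction → CCW.
shaft C → the step-chain sprocket: driver → idler → idler → driven is 3 external meshes, 3 reversals → CW.
4 reversals in total — an even number — so the step-chain sprocket turns the same way as the motor.

clockwise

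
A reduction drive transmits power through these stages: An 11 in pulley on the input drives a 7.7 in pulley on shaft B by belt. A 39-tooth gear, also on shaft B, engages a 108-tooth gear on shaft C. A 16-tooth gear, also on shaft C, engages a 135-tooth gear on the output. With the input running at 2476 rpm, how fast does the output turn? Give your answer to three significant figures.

151 rpm

Belt: ratio = 7.7/11 = 0.7, so shaft B turns at 2476 / 0.7 = 3537.1 rpm.
Gear mesh: ratio = 108/39 = 2.7692, so shaft C turns at 3537.1 / 2.7692 = 1277.3 rpm.
Gear mesh: ratio = 135/16 = 8.4375, so the output turns at 1277.3 / 8.4375 = 151.38 rpm.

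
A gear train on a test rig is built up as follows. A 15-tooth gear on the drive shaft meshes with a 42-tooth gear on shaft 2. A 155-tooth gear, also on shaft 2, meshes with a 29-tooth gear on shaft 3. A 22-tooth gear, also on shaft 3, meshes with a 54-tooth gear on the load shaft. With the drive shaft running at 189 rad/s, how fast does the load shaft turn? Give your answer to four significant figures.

147.0 rad/s

Gear mesh: ratio = 42/15 = 2.8, so shaft 2 turns at 189 / 2.8 = 67.5 rad/s.
Gear mesh: ratio = 29/155 = 0.1871, so shaft 3 turns at 67.5 / 0.1871 = 360.78 rad/s.
Gear mesh: ratio = 54/22 = 2.4545, so the load shaft turns at 360.78 / 2.4545 = 146.98 rad/s.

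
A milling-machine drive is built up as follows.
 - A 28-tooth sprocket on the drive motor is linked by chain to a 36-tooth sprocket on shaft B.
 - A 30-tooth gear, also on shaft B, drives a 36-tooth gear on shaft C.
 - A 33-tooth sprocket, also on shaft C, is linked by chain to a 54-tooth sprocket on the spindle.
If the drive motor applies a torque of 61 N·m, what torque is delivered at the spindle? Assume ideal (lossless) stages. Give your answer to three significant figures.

154 N·m

After the chain (36/28): 61 × 1.2857 = 78.429 N·m
After the gear mesh (36/30): 78.429 × 1.2 = 94.114 N·m
After the chain (54/33): 94.114 × 1.6364 = 154.01 N·m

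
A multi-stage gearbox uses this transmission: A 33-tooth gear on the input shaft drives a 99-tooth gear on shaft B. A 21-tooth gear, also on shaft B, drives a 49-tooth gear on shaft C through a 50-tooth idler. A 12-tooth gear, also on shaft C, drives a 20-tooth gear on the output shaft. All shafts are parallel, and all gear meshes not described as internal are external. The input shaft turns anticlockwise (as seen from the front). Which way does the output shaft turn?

anticlockwise

the input shaft → shaft B: external mesh, 1 reversal → CW.
shaft B → shaft C: driver → idler → driven is 2 external meshes, 2 reversals → CW.
shaft C → the output shaft: external mesh, 1 reversal → CCW.
4 reversals in total — an even number — so the output shaft turns the same way as the input shaft.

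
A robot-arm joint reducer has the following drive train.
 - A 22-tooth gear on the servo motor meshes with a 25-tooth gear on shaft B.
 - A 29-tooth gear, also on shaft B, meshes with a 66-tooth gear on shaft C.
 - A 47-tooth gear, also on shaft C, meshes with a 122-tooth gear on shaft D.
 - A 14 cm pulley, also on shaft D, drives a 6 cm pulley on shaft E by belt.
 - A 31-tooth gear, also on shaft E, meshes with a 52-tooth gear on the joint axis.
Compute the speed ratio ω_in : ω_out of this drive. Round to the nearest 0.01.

4.83

Each stage contributes driven/driver: gear mesh 25/22 = 1.1364, gear mesh 66/29 = 2.2759, gear mesh 122/47 = 2.5957, belt 6/14 = 0.42857, gear mesh 52/31 = 1.6774.
Overall: 1.1364 × 2.2759 × 2.5957 × 0.42857 × 1.6774 = 4.826.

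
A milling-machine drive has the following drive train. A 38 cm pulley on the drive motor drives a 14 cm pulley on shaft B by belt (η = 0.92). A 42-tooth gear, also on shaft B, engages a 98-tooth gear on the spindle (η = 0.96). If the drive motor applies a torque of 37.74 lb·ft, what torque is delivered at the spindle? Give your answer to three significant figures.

28.7 lb·ft

belt 14/38 = 0.36842 → τ = 37.74·0.36842·0.92 = 12.792 lb·ft
gear mesh 98/42 = 2.3333 → τ = 12.792·2.3333·0.96 = 28.654 lb·ft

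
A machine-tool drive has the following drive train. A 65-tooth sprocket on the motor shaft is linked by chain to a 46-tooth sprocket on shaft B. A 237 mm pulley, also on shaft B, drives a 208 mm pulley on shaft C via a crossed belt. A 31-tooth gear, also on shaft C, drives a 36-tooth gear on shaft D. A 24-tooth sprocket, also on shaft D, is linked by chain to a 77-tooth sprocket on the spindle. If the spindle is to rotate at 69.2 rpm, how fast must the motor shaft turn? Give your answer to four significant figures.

Overall ratio R = 0.70769 × 0.87764 × 1.1613 × 3.2083 = 2.3141.
Required input speed = output speed × R = 69.2 × 2.3141 = 160.13 rpm.

160.1 rpm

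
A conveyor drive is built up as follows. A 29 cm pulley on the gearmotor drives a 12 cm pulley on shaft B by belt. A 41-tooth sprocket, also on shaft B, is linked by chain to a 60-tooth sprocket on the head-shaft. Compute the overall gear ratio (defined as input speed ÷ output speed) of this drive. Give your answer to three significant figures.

0.606

Each stage contributes driven/driver: belt 12/29 = 0.41379, chain 60/41 = 1.4634.
Overall: 0.41379 × 1.4634 = 0.60555.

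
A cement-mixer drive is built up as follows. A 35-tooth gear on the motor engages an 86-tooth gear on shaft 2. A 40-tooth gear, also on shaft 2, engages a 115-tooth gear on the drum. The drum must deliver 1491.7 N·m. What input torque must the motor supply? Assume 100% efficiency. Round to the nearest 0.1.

Overall ratio R = 2.4571 × 2.875 = 7.0643.
Input torque = output torque / R = 1491.7 / 7.0643 = 211.16 N·m.

211.2 N·m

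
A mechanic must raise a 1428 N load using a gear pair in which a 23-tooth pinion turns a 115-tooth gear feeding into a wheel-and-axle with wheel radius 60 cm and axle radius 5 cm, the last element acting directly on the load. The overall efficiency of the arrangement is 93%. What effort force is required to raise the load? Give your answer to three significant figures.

25.6 N

Gear pair MA = 115/23 = 5.
Wheel-and-axle MA = R/r = 60/5 = 12.
Combined ideal MA = 5 × 12 = 60.
Actual MA = 60 × 0.93 = 55.8.
Effort = load / actual MA = 1428 / 55.8 = 25.591 N.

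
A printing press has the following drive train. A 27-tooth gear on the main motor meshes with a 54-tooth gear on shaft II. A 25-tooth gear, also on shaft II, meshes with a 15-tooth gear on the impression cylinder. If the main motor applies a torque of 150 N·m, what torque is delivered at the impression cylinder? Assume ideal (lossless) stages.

180 N·m

Gear mesh: ratio = 54/27 = 2; torque at shaft II = 150 × 2 = 300 N·m.
Gear mesh: ratio = 15/25 = 0.6; torque at the impression cylinder = 300 × 0.6 = 180 N·m.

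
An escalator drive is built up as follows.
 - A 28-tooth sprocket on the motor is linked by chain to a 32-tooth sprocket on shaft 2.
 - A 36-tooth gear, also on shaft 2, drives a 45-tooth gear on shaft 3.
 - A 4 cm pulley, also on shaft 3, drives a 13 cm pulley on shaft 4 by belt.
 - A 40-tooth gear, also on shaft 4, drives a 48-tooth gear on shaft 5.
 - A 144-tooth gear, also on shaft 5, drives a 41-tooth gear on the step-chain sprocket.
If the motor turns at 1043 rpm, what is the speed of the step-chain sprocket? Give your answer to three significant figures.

658 rpm

chain 32/28 = 1.1429 → 1043/1.1429 = 912.62 rpm
gear mesh 45/36 = 1.25 → 912.62/1.25 = 730.1 rpm
belt 13/4 = 3.25 → 730.1/3.25 = 224.65 rpm
gear mesh 48/40 = 1.2 → 224.65/1.2 = 187.21 rpm
gear mesh 41/144 = 0.28472 → 187.21/0.28472 = 657.5 rpm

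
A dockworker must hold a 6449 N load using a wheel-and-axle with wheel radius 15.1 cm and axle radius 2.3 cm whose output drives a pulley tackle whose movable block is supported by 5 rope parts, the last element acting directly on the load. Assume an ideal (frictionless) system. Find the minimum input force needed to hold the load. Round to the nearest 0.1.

196.5 N

Wheel-and-axle MA = R/r = 15.1/2.3 = 6.5652.
Block-and-tackle MA = number of supporting rope parts = 5.
Combined ideal MA = 6.5652 × 5 = 32.826.
Effort = load / MA = 6449 / 32.826 = 196.46 N.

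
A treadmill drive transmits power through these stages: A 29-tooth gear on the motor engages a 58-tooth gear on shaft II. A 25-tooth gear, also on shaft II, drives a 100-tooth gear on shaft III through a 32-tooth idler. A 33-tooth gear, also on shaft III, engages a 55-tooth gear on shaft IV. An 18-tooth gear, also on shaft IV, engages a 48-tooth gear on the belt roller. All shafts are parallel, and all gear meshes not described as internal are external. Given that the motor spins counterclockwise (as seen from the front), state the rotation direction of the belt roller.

the motor → shaft II: external mesh, 1 reversal → CW.
shaft II → shaft III: driver → idler → driven is 2 external meshes, 2 reversals → CW.
shaft III → shaft IV: external mesh, 1 reversal → CCW.
shaft IV → the belt roller: external mesh, 1 reversal → CW.
5 reversals in total — an odd number — so the belt roller turns opposite to the motor.

clockwise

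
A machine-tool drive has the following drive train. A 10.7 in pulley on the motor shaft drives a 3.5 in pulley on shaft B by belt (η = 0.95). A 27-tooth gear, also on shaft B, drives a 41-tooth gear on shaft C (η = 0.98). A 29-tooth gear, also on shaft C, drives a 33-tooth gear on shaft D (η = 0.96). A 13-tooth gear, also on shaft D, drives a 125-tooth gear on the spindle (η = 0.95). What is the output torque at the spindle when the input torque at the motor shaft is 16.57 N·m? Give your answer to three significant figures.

76.5 N·m

After the belt (3.5/10.7): 16.57 × 0.3271 × 0.95 = 5.1491 N·m
After the gear mesh (41/27): 5.1491 × 1.5185 × 0.98 = 7.6626 N·m
After the gear mesh (33/29): 7.6626 × 1.1379 × 0.96 = 8.3707 N·m
After the gear mesh (125/13): 8.3707 × 9.6154 × 0.95 = 76.463 N·m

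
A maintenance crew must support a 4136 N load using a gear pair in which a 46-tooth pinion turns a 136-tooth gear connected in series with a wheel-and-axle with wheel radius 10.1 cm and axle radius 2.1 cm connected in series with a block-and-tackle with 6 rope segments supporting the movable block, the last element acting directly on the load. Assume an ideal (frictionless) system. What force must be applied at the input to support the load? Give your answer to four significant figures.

48.48 N

Gear pair MA = 136/46 = 2.9565.
Wheel-and-axle MA = R/r = 10.1/2.1 = 4.8095.
Block-and-tackle MA = number of supporting rope parts = 6.
Combined ideal MA = 2.9565 × 4.8095 × 6 = 85.317.
Effort = load / MA = 4136 / 85.317 = 48.478 N.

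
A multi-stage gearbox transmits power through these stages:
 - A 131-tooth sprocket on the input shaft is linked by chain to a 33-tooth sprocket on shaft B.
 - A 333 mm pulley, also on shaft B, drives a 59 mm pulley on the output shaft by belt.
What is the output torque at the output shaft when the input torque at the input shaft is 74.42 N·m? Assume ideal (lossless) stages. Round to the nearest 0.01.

chain 33/131 = 0.25191 → τ = 74.42·0.25191 = 18.747 N·m
belt 59/333 = 0.17718 → τ = 18.747·0.17718 = 3.3215 N·m

3.32 N·m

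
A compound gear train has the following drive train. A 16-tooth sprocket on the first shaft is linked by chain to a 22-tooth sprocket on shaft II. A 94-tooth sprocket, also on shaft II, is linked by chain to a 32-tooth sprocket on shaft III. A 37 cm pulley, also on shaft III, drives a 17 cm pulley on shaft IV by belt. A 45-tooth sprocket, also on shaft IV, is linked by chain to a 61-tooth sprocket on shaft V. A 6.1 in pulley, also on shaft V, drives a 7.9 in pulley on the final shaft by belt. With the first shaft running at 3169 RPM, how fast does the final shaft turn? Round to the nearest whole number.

8393 RPM

Chain: ratio = 22/16 = 1.375, so shaft II turns at 3169 / 1.375 = 2304.7 RPM.
Chain: ratio = 32/94 = 0.34043, so shaft III turns at 2304.7 / 0.34043 = 6770.1 RPM.
Belt: ratio = 17/37 = 0.45946, so shaft IV turns at 6770.1 / 0.45946 = 14735 RPM.
Chain: ratio = 61/45 = 1.3556, so shaft V turns at 14735 / 1.3556 = 10870 RPM.
Belt: ratio = 7.9/6.1 = 1.2951, so the final shaft turns at 10870 / 1.2951 = 8393.4 RPM.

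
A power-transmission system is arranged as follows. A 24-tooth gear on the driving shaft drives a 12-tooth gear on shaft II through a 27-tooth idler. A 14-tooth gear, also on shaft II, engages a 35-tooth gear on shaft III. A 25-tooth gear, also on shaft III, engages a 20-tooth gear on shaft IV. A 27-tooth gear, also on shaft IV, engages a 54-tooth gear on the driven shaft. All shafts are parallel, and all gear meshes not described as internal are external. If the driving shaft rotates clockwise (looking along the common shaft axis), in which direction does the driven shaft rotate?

the driving shaft → shaft II: driver → idler → driven is 2 external meshes, 2 reversals → CW.
shaft II → shaft III: external mesh, 1 reversal → CCW.
shaft III → shaft IV: external mesh, 1 reversal → CW.
shaft IV → the driven shaft: external mesh, 1 reversal → CCW.
5 reversals in total — an odd number — so the driven shaft turns opposite to the driving shaft.

counterclockwise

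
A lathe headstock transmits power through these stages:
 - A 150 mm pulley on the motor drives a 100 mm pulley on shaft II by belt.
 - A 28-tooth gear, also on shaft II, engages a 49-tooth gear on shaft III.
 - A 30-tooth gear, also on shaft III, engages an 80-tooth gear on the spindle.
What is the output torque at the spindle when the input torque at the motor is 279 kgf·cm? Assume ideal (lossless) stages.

After the belt (100/150): 279 × 0.66667 = 186 kgf·cm
After the gear mesh (49/28): 186 × 1.75 = 325.5 kgf·cm
After the gear mesh (80/30): 325.5 × 2.6667 = 868 kgf·cm

868 kgf·cm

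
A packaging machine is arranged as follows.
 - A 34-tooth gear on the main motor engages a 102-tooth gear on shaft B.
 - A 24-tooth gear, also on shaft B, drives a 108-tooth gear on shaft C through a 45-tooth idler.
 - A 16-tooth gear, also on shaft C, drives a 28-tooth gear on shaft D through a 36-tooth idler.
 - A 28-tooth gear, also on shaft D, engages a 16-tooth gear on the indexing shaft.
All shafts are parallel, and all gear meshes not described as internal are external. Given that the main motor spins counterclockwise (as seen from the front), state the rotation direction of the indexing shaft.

the main motor → shaft B: external mesh, 1 reversal → CW.
shaft B → shaft C: driver → idler → driven is 2 external meshes, 2 reversals → CW.
shaft C → shaft D: driver → idler → driven is 2 external meshes, 2 reversals → CW.
shaft D → the indexing shaft: external mesh, 1 reversal → CCW.
6 reversals in total — an even number — so the indexing shaft turns the same way as the main motor.

counterclockwise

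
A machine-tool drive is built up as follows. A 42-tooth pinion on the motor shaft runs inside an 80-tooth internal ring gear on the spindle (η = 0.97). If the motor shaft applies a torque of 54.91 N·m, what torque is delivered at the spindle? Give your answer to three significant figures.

101 N·m

Internal gear: ratio = 80/42 = 1.9048; torque at the spindle = 54.91 × 1.9048 × 0.97 = 101.45 N·m.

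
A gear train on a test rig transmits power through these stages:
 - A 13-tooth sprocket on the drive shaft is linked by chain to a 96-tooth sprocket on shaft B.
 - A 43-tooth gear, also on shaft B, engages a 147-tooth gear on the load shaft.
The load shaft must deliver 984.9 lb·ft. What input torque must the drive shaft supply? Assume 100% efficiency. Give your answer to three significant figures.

Overall ratio R = 7.3846 × 3.4186 = 25.245.
Input torque = output torque / R = 984.9 / 25.245 = 39.014 lb·ft.

39.0 lb·ft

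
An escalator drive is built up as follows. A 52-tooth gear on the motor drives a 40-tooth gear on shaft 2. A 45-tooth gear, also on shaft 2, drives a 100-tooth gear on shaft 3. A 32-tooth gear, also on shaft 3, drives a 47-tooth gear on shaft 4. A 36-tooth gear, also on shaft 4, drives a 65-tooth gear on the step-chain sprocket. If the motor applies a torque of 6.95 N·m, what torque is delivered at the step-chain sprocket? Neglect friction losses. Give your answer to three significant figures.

gear mesh 40/52 = 0.76923 → τ = 6.95·0.76923 = 5.3462 N·m
gear mesh 100/45 = 2.2222 → τ = 5.3462·2.2222 = 11.88 N·m
gear mesh 47/32 = 1.4688 → τ = 11.88·1.4688 = 17.449 N·m
gear mesh 65/36 = 1.8056 → τ = 17.449·1.8056 = 31.506 N·m

31.5 N·m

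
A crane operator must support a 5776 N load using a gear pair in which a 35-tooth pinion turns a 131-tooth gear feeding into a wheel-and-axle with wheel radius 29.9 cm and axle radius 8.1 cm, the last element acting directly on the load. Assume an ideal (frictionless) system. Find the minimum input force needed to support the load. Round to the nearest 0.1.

Gear pair MA = 131/35 = 3.7429.
Wheel-and-axle MA = R/r = 29.9/8.1 = 3.6914.
Combined ideal MA = 3.7429 × 3.6914 = 13.816.
Effort = load / MA = 5776 / 13.816 = 418.06 N.

418.1 N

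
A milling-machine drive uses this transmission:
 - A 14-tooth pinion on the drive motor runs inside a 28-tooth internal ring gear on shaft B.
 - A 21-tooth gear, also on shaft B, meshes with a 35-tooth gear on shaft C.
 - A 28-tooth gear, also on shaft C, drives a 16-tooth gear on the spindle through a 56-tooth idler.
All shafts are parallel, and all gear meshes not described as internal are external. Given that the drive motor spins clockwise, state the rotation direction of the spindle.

the drive motor → shaft B: internal mesh, same direction → CW.
shaft B → shaft C: external mesh, 1 reversal → CCW.
shaft C → the spindle: driver → idler → driven is 2 external meshes, 2 reversals → CCW.
3 reversals in total — an odd number — so the spindle turns opposite to the drive motor.

anticlockwise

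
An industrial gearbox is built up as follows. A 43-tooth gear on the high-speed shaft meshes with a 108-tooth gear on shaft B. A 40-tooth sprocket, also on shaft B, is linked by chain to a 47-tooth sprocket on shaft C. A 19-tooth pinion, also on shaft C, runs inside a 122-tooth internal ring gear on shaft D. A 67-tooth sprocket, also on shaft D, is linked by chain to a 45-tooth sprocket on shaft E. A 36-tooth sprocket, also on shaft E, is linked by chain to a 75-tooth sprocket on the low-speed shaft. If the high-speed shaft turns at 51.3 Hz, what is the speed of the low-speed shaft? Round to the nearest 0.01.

Gear mesh: ratio = 108/43 = 2.5116, so shaft B turns at 51.3 / 2.5116 = 20.425 Hz.
Chain: ratio = 47/40 = 1.175, so shaft C turns at 20.425 / 1.175 = 17.383 Hz.
Internal gear: ratio = 122/19 = 6.4211, so shaft D turns at 17.383 / 6.4211 = 2.7072 Hz.
Chain: ratio = 45/67 = 0.67164, so shaft E turns at 2.7072 / 0.67164 = 4.0307 Hz.
Chain: ratio = 75/36 = 2.0833, so the low-speed shaft turns at 4.0307 / 2.0833 = 1.9347 Hz.

1.93 Hz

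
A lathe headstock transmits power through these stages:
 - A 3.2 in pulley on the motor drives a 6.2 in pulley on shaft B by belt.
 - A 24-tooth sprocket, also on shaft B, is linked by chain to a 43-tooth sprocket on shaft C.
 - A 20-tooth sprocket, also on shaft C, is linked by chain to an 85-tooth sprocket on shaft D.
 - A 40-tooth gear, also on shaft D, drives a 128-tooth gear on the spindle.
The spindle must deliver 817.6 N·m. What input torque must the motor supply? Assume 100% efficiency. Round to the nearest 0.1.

Overall ratio R = 1.9375 × 1.7917 × 4.25 × 3.2 = 47.21.
Input torque = output torque / R = 817.6 / 47.21 = 17.318 N·m.

17.3 N·m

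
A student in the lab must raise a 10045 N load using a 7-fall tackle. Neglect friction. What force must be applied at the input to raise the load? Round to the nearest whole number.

Block-and-tackle MA = number of supporting rope parts = 7.
Effort = load / MA = 10045 / 7 = 1435 N.

1435 N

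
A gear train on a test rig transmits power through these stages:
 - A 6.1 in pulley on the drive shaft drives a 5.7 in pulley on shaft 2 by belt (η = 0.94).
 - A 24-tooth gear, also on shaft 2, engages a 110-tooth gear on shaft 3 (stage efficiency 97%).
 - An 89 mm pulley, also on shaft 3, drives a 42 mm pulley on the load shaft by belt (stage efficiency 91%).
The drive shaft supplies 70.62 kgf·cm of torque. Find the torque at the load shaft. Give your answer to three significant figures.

118 kgf·cm

belt 5.7/6.1 = 0.93443 → τ = 70.62·0.93443·0.94 = 62.03 kgf·cm
gear mesh 110/24 = 4.5833 → τ = 62.03·4.5833·0.97 = 275.77 kgf·cm
belt 42/89 = 0.47191 → τ = 275.77·0.47191·0.91 = 118.43 kgf·cm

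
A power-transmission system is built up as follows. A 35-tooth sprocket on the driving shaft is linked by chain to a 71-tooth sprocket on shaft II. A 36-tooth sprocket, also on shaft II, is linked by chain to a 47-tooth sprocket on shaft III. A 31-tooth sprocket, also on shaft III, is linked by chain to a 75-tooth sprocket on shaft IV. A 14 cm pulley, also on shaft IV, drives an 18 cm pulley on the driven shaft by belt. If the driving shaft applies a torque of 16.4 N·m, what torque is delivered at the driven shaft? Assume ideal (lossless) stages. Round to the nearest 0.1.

135.1 N·m

chain 71/35 = 2.0286 → τ = 16.4·2.0286 = 33.269 N·m
chain 47/36 = 1.3056 → τ = 33.269·1.3056 = 43.434 N·m
chain 75/31 = 2.4194 → τ = 43.434·2.4194 = 105.08 N·m
belt 18/14 = 1.2857 → τ = 105.08·1.2857 = 135.11 N·m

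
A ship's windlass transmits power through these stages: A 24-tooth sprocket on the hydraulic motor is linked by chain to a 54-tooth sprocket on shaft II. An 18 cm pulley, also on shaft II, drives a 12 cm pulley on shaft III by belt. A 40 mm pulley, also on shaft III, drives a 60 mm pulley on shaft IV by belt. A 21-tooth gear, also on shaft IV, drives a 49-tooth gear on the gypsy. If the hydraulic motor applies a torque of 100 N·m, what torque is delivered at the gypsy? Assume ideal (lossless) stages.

Chain: ratio = 54/24 = 2.25; torque at shaft II = 100 × 2.25 = 225 N·m.
Belt: ratio = 12/18 = 0.66667; torque at shaft III = 225 × 0.66667 = 150 N·m.
Belt: ratio = 60/40 = 1.5; torque at shaft IV = 150 × 1.5 = 225 N·m.
Gear mesh: ratio = 49/21 = 2.3333; torque at the gypsy = 225 × 2.3333 = 525 N·m.

525 N·m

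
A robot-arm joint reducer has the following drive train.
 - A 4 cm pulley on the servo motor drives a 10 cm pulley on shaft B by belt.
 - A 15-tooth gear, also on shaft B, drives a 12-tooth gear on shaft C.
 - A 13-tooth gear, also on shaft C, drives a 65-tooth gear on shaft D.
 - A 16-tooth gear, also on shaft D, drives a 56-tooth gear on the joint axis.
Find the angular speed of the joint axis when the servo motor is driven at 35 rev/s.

the servo motor → shaft B (belt, 10/4): 35 ÷ 2.5 = 14 rev/s
shaft B → shaft C (gear mesh, 12/15): 14 ÷ 0.8 = 17.5 rev/s
shaft C → shaft D (gear mesh, 65/13): 17.5 ÷ 5 = 3.5 rev/s
shaft D → the joint axis (gear mesh, 56/16): 3.5 ÷ 3.5 = 1 rev/s

1 rev/s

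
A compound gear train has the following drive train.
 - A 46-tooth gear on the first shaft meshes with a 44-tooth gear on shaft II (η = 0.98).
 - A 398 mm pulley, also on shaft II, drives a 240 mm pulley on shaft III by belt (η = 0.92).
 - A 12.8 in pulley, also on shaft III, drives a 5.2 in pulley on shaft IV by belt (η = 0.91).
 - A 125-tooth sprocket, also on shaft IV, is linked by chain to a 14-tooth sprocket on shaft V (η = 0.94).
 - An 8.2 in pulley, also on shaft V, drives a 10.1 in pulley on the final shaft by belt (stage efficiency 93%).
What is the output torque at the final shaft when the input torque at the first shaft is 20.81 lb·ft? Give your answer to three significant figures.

Gear mesh: ratio = 44/46 = 0.95652; torque at shaft II = 20.81 × 0.95652 × 0.98 = 19.507 lb·ft.
Belt: ratio = 240/398 = 0.60302; torque at shaft III = 19.507 × 0.60302 × 0.92 = 10.822 lb·ft.
Belt: ratio = 5.2/12.8 = 0.40625; torque at shaft IV = 10.822 × 0.40625 × 0.91 = 4.0008 lb·ft.
Chain: ratio = 14/125 = 0.112; torque at shaft V = 4.0008 × 0.112 × 0.94 = 0.4212 lb·ft.
Belt: ratio = 10.1/8.2 = 1.2317; torque at the final shaft = 0.4212 × 1.2317 × 0.93 = 0.48248 lb·ft.

0.482 lb·ft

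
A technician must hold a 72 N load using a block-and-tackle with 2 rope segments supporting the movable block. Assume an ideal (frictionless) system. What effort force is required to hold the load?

Block-and-tackle MA = number of supporting rope parts = 2.
Effort = load / MA = 72 / 2 = 36 N.

36 N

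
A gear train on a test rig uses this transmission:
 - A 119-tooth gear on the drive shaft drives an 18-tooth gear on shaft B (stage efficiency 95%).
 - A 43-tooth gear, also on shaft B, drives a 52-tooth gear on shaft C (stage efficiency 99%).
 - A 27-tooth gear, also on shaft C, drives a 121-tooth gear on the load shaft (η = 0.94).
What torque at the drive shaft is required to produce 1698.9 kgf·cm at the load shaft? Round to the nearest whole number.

Overall ratio R = 0.15126 × 1.2093 × 4.4815 = 0.81975; overall efficiency η = 0.95 × 0.99 × 0.94 = 0.8841.
Input torque = output torque / (R × η) = 1698.9 / (0.81975 × 0.8841) = 2344.2 kgf·cm.

2344 kgf·cm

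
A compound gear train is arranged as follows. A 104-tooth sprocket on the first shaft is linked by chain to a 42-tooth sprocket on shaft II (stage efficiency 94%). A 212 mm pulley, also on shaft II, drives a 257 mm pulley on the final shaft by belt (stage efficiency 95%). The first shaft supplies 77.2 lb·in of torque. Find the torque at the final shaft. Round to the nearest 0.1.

33.8 lb·in

Chain: ratio = 42/104 = 0.40385; torque at shaft II = 77.2 × 0.40385 × 0.94 = 29.306 lb·in.
Belt: ratio = 257/212 = 1.2123; torque at the final shaft = 29.306 × 1.2123 × 0.95 = 33.751 lb·in.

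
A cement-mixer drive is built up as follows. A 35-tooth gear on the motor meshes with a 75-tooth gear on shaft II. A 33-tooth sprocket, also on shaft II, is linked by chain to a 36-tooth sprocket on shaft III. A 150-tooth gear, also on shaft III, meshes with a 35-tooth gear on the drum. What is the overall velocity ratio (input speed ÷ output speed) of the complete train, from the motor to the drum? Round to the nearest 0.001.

0.545

Each stage contributes driven/driver: gear mesh 75/35 = 2.1429, chain 36/33 = 1.0909, gear mesh 35/150 = 0.23333.
Overall: 2.1429 × 1.0909 × 0.23333 = 0.54545.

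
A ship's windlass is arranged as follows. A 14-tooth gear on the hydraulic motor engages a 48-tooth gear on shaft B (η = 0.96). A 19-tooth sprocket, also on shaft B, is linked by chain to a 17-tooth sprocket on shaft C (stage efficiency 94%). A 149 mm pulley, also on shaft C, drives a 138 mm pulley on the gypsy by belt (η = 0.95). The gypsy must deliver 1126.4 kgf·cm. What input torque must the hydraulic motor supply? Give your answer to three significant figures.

462 kgf·cm

Overall ratio R = 3.4286 × 0.89474 × 0.92617 = 2.8412; overall efficiency η = 0.96 × 0.94 × 0.95 = 0.8573.
Input torque = output torque / (R × η) = 1126.4 / (2.8412 × 0.8573) = 462.45 kgf·cm.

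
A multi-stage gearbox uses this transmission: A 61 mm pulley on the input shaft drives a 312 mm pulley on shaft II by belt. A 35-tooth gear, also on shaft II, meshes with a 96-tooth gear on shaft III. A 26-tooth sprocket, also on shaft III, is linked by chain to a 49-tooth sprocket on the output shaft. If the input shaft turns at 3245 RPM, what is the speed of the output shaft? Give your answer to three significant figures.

Belt: ratio = 312/61 = 5.1148, so shaft II turns at 3245 / 5.1148 = 634.44 RPM.
Gear mesh: ratio = 96/35 = 2.7429, so shaft III turns at 634.44 / 2.7429 = 231.31 RPM.
Chain: ratio = 49/26 = 1.8846, so the output shaft turns at 231.31 / 1.8846 = 122.73 RPM.

123 RPM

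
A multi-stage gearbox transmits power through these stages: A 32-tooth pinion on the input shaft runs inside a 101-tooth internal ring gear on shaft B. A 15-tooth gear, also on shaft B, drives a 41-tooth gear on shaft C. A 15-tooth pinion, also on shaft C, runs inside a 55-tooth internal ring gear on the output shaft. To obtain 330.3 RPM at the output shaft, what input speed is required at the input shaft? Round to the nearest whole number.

10448 RPM

Overall ratio R = 3.1562 × 2.7333 × 3.6667 = 31.633.
Required input speed = output speed × R = 330.3 × 31.633 = 10448 RPM.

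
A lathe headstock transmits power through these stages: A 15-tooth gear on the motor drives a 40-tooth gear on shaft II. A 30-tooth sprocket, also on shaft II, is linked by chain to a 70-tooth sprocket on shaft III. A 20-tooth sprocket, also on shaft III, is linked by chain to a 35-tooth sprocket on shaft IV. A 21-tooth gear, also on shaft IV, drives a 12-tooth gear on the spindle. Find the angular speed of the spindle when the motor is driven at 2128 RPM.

the motor → shaft II (gear mesh, 40/15): 2128 ÷ 2.6667 = 798 RPM
shaft II → shaft III (chain, 70/30): 798 ÷ 2.3333 = 342 RPM
shaft III → shaft IV (chain, 35/20): 342 ÷ 1.75 = 195.43 RPM
shaft IV → the spindle (gear mesh, 12/21): 195.43 ÷ 0.57143 = 342 RPM

342 RPM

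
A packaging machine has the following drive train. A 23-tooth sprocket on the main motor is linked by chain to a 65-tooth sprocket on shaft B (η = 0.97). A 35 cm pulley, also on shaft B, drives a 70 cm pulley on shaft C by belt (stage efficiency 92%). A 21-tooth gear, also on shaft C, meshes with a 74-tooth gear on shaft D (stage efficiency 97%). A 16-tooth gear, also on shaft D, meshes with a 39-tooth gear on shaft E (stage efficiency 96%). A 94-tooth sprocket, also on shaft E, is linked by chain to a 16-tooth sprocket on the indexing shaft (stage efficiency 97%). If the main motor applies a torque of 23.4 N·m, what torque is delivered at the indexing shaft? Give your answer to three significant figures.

156 N·m

After the chain (65/23): 23.4 × 2.8261 × 0.97 = 64.147 N·m
After the belt (70/35): 64.147 × 2 × 0.92 = 118.03 N·m
After the gear mesh (74/21): 118.03 × 3.5238 × 0.97 = 403.44 N·m
After the gear mesh (39/16): 403.44 × 2.4375 × 0.96 = 944.04 N·m
After the chain (16/94): 944.04 × 0.17021 × 0.97 = 155.87 N·m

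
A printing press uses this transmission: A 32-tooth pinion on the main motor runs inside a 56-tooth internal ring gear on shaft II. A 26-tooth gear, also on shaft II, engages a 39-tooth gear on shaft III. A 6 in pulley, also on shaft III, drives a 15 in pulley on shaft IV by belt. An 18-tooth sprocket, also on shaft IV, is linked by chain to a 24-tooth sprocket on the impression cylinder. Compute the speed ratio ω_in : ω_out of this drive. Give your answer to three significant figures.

8.75

Each stage contributes driven/driver: internal gear 56/32 = 1.75, gear mesh 39/26 = 1.5, belt 15/6 = 2.5, chain 24/18 = 1.3333.
Overall: 1.75 × 1.5 × 2.5 × 1.3333 = 8.75.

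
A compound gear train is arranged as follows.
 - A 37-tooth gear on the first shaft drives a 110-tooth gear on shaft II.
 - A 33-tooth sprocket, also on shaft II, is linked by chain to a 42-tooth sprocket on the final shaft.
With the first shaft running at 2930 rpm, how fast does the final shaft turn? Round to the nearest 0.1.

Gear mesh: ratio = 110/37 = 2.973, so shaft II turns at 2930 / 2.973 = 985.55 rpm.
Chain: ratio = 42/33 = 1.2727, so the final shaft turns at 985.55 / 1.2727 = 774.36 rpm.

774.4 rpm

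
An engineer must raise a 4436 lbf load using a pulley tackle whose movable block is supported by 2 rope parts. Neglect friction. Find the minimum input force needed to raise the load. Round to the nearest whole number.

Block-and-tackle MA = number of supporting rope parts = 2.
Effort = load / MA = 4436 / 2 = 2218 lbf.

2218 lbf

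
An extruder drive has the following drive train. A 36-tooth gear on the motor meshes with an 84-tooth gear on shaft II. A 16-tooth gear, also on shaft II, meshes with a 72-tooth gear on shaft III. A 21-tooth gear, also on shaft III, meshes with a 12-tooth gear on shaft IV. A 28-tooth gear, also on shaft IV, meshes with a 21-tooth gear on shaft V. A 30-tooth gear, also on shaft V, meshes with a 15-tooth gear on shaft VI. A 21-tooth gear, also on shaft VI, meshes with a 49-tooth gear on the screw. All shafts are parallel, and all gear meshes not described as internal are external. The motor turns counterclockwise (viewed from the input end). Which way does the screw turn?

counterclockwise

the motor → shaft II: external mesh, 1 reversal → CW.
shaft II → shaft III: external mesh, 1 reversal → CCW.
shaft III → shaft IV: external mesh, 1 reversal → CW.
shaft IV → shaft V: external mesh, 1 reversal → CCW.
shaft V → shaft VI: external mesh, 1 reversal → CW.
shaft VI → the screw: external mesh, 1 reversal → CCW.
6 reversals in total — an even number — so the screw turns the same way as the motor.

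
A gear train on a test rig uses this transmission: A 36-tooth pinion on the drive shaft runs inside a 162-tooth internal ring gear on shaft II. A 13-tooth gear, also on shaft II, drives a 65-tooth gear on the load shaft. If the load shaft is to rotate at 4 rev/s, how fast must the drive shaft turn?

90 rev/s

Overall ratio R = 4.5 × 5 = 22.5.
Required input speed = output speed × R = 4 × 22.5 = 90 rev/s.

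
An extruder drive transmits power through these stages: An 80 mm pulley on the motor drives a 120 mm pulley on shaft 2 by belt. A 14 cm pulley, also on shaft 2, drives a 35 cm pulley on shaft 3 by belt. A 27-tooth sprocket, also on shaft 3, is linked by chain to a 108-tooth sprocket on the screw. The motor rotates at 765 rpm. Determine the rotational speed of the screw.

51 rpm

belt 120/80 = 1.5 → 765/1.5 = 510 rpm
belt 35/14 = 2.5 → 510/2.5 = 204 rpm
chain 108/27 = 4 → 204/4 = 51 rpm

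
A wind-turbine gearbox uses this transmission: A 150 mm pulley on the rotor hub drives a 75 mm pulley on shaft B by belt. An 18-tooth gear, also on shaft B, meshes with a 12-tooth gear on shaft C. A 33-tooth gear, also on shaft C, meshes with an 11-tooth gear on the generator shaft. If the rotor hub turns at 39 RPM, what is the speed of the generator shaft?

Belt: ratio = 75/150 = 0.5, so shaft B turns at 39 / 0.5 = 78 RPM.
Gear mesh: ratio = 12/18 = 0.66667, so shaft C turns at 78 / 0.66667 = 117 RPM.
Gear mesh: ratio = 11/33 = 0.33333, so the generator shaft turns at 117 / 0.33333 = 351 RPM.

351 RPM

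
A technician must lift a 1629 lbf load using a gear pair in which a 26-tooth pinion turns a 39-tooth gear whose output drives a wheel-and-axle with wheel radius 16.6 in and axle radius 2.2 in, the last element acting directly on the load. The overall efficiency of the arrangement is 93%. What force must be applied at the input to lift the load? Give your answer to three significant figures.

155 lbf

Gear pair MA = 39/26 = 1.5.
Wheel-and-axle MA = R/r = 16.6/2.2 = 7.5455.
Combined ideal MA = 1.5 × 7.5455 = 11.318.
Actual MA = 11.318 × 0.93 = 10.526.
Effort = load / actual MA = 1629 / 10.526 = 154.76 lbf.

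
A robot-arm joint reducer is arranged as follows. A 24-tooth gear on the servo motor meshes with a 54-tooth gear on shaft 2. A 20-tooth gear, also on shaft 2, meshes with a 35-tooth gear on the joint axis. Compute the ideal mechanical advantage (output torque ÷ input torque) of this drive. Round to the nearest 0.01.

3.94

Each stage contributes driven/driver: gear mesh 54/24 = 2.25, gear mesh 35/20 = 1.75.
Overall: 2.25 × 1.75 = 3.9375.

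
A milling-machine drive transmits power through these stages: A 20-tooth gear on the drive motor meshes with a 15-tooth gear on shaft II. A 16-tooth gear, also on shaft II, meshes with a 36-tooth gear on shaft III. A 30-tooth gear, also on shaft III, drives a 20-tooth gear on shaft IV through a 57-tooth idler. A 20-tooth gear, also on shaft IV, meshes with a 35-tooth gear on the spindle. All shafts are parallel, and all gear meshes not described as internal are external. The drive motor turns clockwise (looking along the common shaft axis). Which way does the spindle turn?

anticlockwise

the drive motor → shaft II: external mesh, 1 reversal → CCW.
shaft II → shaft III: external mesh, 1 reversal → CW.
shaft III → shaft IV: driver → idler → driven is 2 external meshes, 2 reversals → CW.
shaft IV → the spindle: external mesh, 1 reversal → CCW.
5 reversals in total — an odd number — so the spindle turns opposite to the drive motor.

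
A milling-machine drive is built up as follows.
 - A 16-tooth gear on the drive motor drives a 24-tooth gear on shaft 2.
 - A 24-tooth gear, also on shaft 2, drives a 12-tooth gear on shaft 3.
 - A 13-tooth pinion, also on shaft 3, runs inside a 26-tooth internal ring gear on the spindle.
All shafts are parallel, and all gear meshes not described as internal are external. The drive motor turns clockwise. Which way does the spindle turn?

the drive motor → shaft 2: external mesh, 1 reversal → CCW.
shaft 2 → shaft 3: external mesh, 1 reversal → CW.
shaft 3 → the spindle: internal mesh, same direction → CW.
2 reversals in total — an even number — so the spindle turns the same way as the drive motor.

clockwise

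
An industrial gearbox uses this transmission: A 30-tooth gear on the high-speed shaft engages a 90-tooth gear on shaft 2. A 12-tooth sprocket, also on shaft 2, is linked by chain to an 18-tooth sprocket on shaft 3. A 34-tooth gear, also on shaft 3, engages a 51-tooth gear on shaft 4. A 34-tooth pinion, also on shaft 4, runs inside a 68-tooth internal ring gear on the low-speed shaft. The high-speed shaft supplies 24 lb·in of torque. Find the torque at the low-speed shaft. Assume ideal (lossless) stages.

324 lb·in

After the gear mesh (90/30): 24 × 3 = 72 lb·in
After the chain (18/12): 72 × 1.5 = 108 lb·in
After the gear mesh (51/34): 108 × 1.5 = 162 lb·in
After the internal gear (68/34): 162 × 2 = 324 lb·in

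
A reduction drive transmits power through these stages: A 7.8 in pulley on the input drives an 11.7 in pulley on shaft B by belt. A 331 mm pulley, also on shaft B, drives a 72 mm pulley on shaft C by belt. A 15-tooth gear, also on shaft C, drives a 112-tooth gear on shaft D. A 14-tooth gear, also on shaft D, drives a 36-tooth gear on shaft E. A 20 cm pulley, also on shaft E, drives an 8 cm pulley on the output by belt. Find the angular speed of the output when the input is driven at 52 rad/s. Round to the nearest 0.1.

Belt: ratio = 11.7/7.8 = 1.5, so shaft B turns at 52 / 1.5 = 34.667 rad/s.
Belt: ratio = 72/331 = 0.21752, so shaft C turns at 34.667 / 0.21752 = 159.37 rad/s.
Gear mesh: ratio = 112/15 = 7.4667, so shaft D turns at 159.37 / 7.4667 = 21.344 rad/s.
Gear mesh: ratio = 36/14 = 2.5714, so shaft E turns at 21.344 / 2.5714 = 8.3005 rad/s.
Belt: ratio = 8/20 = 0.4, so the output turns at 8.3005 / 0.4 = 20.751 rad/s.

20.8 rad/s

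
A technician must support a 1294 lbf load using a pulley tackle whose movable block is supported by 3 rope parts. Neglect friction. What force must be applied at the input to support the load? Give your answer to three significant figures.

Block-and-tackle MA = number of supporting rope parts = 3.
Effort = load / MA = 1294 / 3 = 431.33 lbf.

431 lbf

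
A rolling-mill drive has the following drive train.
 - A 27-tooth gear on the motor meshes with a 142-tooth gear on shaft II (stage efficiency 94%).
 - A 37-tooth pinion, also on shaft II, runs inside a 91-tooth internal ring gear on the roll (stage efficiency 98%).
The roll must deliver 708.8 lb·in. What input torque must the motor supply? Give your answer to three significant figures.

Overall ratio R = 5.2593 × 2.4595 = 12.935; overall efficiency η = 0.94 × 0.98 = 0.9212.
Input torque = output torque / (R × η) = 708.8 / (12.935 × 0.9212) = 59.485 lb·in.

59.5 lb·in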